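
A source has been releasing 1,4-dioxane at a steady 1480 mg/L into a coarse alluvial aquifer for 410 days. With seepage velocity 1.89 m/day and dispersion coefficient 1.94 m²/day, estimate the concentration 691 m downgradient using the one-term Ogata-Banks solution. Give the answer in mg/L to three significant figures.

For a continuous step input, C/C₀ ≈ ½·erfc((x−vt)/(2√(Dt))).
vt = 1.89 × 410 = 774.9 m and 2√(Dt) = 2√(1.94 × 410) = 56.41 m.
Argument (x−vt)/(2√(Dt)) = (691 − 774.9)/56.41 = -1.487; ½·erfc(-1.487) = 0.9823.
C = 1480 × 0.9823 = 1450 mg/L.

1450 mg/L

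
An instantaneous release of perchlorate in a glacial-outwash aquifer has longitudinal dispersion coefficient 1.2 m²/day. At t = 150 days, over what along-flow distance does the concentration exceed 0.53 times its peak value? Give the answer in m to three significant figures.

The plume is Gaussian with σ = √(2Dt) = √(2 × 1.2 × 150) = 18.97 m.
C/C_peak = exp(−Δx²/(2σ²)) = 0.53 ⇒ Δx = σ·√(−2 ln 0.53) = 18.97 × 1.127 = 21.38 m.
Width = 2Δx = 42.8 m.

42.8 m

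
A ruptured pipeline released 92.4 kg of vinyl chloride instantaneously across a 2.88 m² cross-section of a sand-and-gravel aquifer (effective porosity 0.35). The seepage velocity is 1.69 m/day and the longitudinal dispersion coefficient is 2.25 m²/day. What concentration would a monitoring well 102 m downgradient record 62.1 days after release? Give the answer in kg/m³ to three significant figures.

2.15 kg/m³

For an instantaneous plane source, C(x,t) = M/(n_e·A·√(4πDt)) · exp(−(x−vt)²/(4Dt)), with n_e·A the pore (flow) area.
Plume center vt = 1.69 × 62.1 = 104.949 m, so the well at 102 m is 2.949 m upgradient of the peak.
√(4πDt) = 41.90 m, giving peak height M/(n_e·A·√(4πDt)) = 92.4/(0.35 × 2.88 × 41.90) = 2.188 kg/m³.
(x−vt)²/(4Dt) = (-2.949)²/(4 × 2.25 × 62.1) = 0.01556; exp(−0.01556) = 0.9846.
C = 2.188 × 0.9846 = 2.15 kg/m³.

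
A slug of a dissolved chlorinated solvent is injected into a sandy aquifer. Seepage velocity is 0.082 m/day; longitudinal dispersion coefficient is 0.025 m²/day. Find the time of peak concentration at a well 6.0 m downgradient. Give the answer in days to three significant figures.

For the 1D instantaneous-source solution, setting ∂C/∂t = 0 at fixed x gives v²t² + 2Dt − x² = 0, so t = (√(D² + v²x²) − D)/v².
√(D² + v²x²) = √(0.025² + 0.082² × 6.0²) = 0.4926; v² = 0.006724.
t = (0.4926 − 0.025)/0.006724 = 69.5 days (vs. the pure-advection estimate x/v = 73.2 d).

69.5 days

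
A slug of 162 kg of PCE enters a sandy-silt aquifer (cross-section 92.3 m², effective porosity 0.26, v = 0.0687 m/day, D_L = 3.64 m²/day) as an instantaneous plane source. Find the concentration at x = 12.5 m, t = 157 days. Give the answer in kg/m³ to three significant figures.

0.0796 kg/m³

For an instantaneous plane source, C(x,t) = M/(n_e·A·√(4πDt)) · exp(−(x−vt)²/(4Dt)), with n_e·A the pore (flow) area.
Plume center vt = 0.0687 × 157 = 10.7859 m, so the well at 12.5 m is 1.7141 m downgradient of the peak.
√(4πDt) = 84.74 m, giving peak height M/(n_e·A·√(4πDt)) = 162/(0.26 × 92.3 × 84.74) = 0.07966 kg/m³.
(x−vt)²/(4Dt) = (1.7141)²/(4 × 3.64 × 157) = 0.001285; exp(−0.001285) = 0.9987.
C = 0.07966 × 0.9987 = 0.0796 kg/m³.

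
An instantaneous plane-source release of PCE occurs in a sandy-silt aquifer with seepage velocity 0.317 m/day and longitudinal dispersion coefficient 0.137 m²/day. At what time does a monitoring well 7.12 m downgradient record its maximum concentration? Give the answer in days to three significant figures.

21.1 days

For the 1D instantaneous-source solution, setting ∂C/∂t = 0 at fixed x gives v²t² + 2Dt − x² = 0, so t = (√(D² + v²x²) − D)/v².
√(D² + v²x²) = √(0.137² + 0.317² × 7.12²) = 2.261; v² = 0.100489.
t = (2.261 − 0.137)/0.100489 = 21.1 days (vs. the pure-advection estimate x/v = 22.5 d).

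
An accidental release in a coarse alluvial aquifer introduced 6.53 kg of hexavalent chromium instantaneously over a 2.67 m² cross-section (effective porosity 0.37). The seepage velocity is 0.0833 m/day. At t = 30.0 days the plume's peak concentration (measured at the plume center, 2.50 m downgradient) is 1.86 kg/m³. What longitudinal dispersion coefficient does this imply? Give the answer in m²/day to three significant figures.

0.0335 m²/day

At the plume center C_max = M/(n_e·A·√(4πDt)), so D = M²/(4πt·(n_e·A·C_max)²).
n_e·A·C_max = 0.37 × 2.67 × 1.86 = 1.837 kg/m.
D = 6.53²/(4π × 30.0 × 1.837²) = 0.0335 m²/day.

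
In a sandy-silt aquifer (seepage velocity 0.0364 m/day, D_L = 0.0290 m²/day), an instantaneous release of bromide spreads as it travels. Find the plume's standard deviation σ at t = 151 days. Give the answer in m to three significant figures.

Dispersive spreading gives a Gaussian with σ² = 2Dt; advection only shifts the center.
σ = √(2 × 0.0290 × 151) = 2.96 m.

2.96 m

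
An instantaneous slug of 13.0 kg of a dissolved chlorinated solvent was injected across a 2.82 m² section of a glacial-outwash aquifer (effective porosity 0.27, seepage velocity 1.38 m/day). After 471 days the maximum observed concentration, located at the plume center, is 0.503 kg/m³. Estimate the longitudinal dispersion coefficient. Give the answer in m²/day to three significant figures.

0.195 m²/day

At the plume center C_max = M/(n_e·A·√(4πDt)), so D = M²/(4πt·(n_e·A·C_max)²).
n_e·A·C_max = 0.27 × 2.82 × 0.503 = 0.3830 kg/m.
D = 13.0²/(4π × 471 × 0.3830²) = 0.195 m²/day.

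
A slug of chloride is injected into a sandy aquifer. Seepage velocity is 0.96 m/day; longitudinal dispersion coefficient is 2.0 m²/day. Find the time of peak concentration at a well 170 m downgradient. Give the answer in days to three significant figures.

For the 1D instantaneous-source solution, setting ∂C/∂t = 0 at fixed x gives v²t² + 2Dt − x² = 0, so t = (√(D² + v²x²) − D)/v².
√(D² + v²x²) = √(2.0² + 0.96² × 170²) = 163.2; v² = 0.9216.
t = (163.2 − 2.0)/0.9216 = 175 days (vs. the pure-advection estimate x/v = 177 d).

175 days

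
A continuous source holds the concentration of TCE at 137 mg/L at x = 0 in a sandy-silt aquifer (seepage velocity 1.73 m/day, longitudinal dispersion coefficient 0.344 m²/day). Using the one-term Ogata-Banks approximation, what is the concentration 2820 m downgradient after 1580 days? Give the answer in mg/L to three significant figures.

For a continuous step input, C/C₀ ≈ ½·erfc((x−vt)/(2√(Dt))).
vt = 1.73 × 1580 = 2733.4 m and 2√(Dt) = 2√(0.344 × 1580) = 46.63 m.
Argument (x−vt)/(2√(Dt)) = (2820 − 2733.4)/46.63 = 1.857; ½·erfc(1.857) = 0.004317.
C = 137 × 0.004317 = 0.591 mg/L.

0.591 mg/L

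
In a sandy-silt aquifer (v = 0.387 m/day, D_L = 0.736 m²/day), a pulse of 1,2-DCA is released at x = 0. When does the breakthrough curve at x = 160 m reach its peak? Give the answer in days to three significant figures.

409 days

For the 1D instantaneous-source solution, setting ∂C/∂t = 0 at fixed x gives v²t² + 2Dt − x² = 0, so t = (√(D² + v²x²) − D)/v².
√(D² + v²x²) = √(0.736² + 0.387² × 160²) = 61.92; v² = 0.149769.
t = (61.92 − 0.736)/0.149769 = 409 days (vs. the pure-advection estimate x/v = 413 d).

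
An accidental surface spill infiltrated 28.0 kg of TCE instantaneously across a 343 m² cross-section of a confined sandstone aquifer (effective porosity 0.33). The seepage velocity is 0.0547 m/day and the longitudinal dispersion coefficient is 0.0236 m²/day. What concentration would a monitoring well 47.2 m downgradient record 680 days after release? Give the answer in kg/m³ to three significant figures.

For an instantaneous plane source, C(x,t) = M/(n_e·A·√(4πDt)) · exp(−(x−vt)²/(4Dt)), with n_e·A the pore (flow) area.
Plume center vt = 0.0547 × 680 = 37.196 m, so the well at 47.2 m is 10.004 m downgradient of the peak.
√(4πDt) = 14.20 m, giving peak height M/(n_e·A·√(4πDt)) = 28.0/(0.33 × 343 × 14.20) = 0.01742 kg/m³.
(x−vt)²/(4Dt) = (10.004)²/(4 × 0.0236 × 680) = 1.559; exp(−1.559) = 0.2103.
C = 0.01742 × 0.2103 = 0.00366 kg/m³.

0.00366 kg/m³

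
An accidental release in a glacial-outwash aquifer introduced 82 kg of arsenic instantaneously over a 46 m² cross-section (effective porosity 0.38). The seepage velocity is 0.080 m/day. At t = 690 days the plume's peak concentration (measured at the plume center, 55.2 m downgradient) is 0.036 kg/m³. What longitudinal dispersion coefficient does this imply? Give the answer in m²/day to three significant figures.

At the plume center C_max = M/(n_e·A·√(4πDt)), so D = M²/(4πt·(n_e·A·C_max)²).
n_e·A·C_max = 0.38 × 46 × 0.036 = 0.6293 kg/m.
D = 82²/(4π × 690 × 0.6293²) = 1.96 m²/day.

1.96 m²/day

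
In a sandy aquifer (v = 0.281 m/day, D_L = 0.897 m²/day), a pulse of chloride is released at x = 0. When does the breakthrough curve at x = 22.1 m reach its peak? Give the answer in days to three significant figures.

For the 1D instantaneous-source solution, setting ∂C/∂t = 0 at fixed x gives v²t² + 2Dt − x² = 0, so t = (√(D² + v²x²) − D)/v².
√(D² + v²x²) = √(0.897² + 0.281² × 22.1²) = 6.275; v² = 0.078961.
t = (6.275 − 0.897)/0.078961 = 68.1 days (vs. the pure-advection estimate x/v = 78.6 d).

68.1 days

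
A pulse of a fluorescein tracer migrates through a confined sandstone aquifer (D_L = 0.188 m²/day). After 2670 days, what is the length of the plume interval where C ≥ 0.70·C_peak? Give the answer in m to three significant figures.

The plume is Gaussian with σ = √(2Dt) = √(2 × 0.188 × 2670) = 31.68 m.
C/C_peak = exp(−Δx²/(2σ²)) = 0.70 ⇒ Δx = σ·√(−2 ln 0.70) = 31.68 × 0.8446 = 26.76 m.
Width = 2Δx = 53.5 m.

53.5 m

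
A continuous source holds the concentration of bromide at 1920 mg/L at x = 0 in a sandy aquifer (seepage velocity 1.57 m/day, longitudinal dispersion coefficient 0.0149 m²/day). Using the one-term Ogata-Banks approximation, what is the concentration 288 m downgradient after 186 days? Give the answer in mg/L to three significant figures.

For a continuous step input, C/C₀ ≈ ½·erfc((x−vt)/(2√(Dt))).
vt = 1.57 × 186 = 292.02 m and 2√(Dt) = 2√(0.0149 × 186) = 3.330 m.
Argument (x−vt)/(2√(Dt)) = (288 − 292.02)/3.330 = -1.207; ½·erfc(-1.207) = 0.9561.
C = 1920 × 0.9561 = 1840 mg/L.

1840 mg/L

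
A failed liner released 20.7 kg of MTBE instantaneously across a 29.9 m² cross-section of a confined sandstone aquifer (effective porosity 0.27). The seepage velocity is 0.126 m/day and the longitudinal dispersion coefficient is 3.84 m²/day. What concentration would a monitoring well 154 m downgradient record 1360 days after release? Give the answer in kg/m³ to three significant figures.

For an instantaneous plane source, C(x,t) = M/(n_e·A·√(4πDt)) · exp(−(x−vt)²/(4Dt)), with n_e·A the pore (flow) area.
Plume center vt = 0.126 × 1360 = 171.36 m, so the well at 154 m is 17.36 m upgradient of the peak.
√(4πDt) = 256.2 m, giving peak height M/(n_e·A·√(4πDt)) = 20.7/(0.27 × 29.9 × 256.2) = 0.01001 kg/m³.
(x−vt)²/(4Dt) = (-17.36)²/(4 × 3.84 × 1360) = 0.01443; exp(−0.01443) = 0.9857.
C = 0.01001 × 0.9857 = 0.00987 kg/m³.

0.00987 kg/m³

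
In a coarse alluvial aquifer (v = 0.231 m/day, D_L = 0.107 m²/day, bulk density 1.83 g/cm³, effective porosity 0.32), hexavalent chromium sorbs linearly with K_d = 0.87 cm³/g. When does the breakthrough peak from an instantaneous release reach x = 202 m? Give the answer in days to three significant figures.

Retardation factor R = 1 + ρ_b·K_d/n = 1 + 1.83 × 0.87/0.32 = 5.975.
Sorption retards both mechanisms: v_R = v/R = 0.03866 m/day, D_R = D/R = 0.01791 m²/day.
Peak time from v_R²t² + 2D_R t − x² = 0: t = (√(D_R² + v_R²x²) − D_R)/v_R².
√(D_R² + v_R²x²) = √(0.01791² + 0.03866² × 202²) = 7.809; v_R² = 0.001495.
t = (7.809 − 0.01791)/0.001495 = 5210 days.

5210 days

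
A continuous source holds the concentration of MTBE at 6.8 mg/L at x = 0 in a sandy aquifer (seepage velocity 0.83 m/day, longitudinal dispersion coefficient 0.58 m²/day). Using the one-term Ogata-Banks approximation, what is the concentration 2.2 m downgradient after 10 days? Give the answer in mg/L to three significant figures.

6.55 mg/L

For a continuous step input, C/C₀ ≈ ½·erfc((x−vt)/(2√(Dt))).
vt = 0.83 × 10 = 8.3 m and 2√(Dt) = 2√(0.58 × 10) = 4.817 m.
Argument (x−vt)/(2√(Dt)) = (2.2 − 8.3)/4.817 = -1.266; ½·erfc(-1.266) = 0.9633.
C = 6.8 × 0.9633 = 6.55 mg/L.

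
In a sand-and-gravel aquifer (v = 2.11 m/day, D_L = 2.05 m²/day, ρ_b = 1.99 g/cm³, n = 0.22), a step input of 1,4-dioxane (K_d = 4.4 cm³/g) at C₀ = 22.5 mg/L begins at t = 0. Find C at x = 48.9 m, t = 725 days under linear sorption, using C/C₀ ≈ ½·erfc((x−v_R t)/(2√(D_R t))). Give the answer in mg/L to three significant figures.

Retardation factor R = 1 + ρ_b·K_d/n = 1 + 1.99 × 4.4/0.22 = 40.80.
Sorption retards both mechanisms: v_R = v/R = 0.05172 m/day, D_R = D/R = 0.05025 m²/day.
v_R·t = 0.05172 × 725 = 37.497 m; 2√(D_R t) = 12.07 m; argument = (48.9 − 37.497)/12.07 = 0.9447.
C = C₀ × ½·erfc(0.9447) = 22.5 × 0.09077 = 2.04 mg/L.

2.04 mg/L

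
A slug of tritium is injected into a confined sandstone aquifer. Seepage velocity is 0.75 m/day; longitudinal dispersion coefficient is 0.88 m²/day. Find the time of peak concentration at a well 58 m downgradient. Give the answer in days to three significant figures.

75.8 days

For the 1D instantaneous-source solution, setting ∂C/∂t = 0 at fixed x gives v²t² + 2Dt − x² = 0, so t = (√(D² + v²x²) − D)/v².
√(D² + v²x²) = √(0.88² + 0.75² × 58²) = 43.51; v² = 0.5625.
t = (43.51 − 0.88)/0.5625 = 75.8 days (vs. the pure-advection estimate x/v = 77.3 d).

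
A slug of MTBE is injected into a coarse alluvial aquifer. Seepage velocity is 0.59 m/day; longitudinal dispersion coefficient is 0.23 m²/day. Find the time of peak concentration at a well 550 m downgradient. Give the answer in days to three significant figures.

932 days

For the 1D instantaneous-source solution, setting ∂C/∂t = 0 at fixed x gives v²t² + 2Dt − x² = 0, so t = (√(D² + v²x²) − D)/v².
√(D² + v²x²) = √(0.23² + 0.59² × 550²) = 324.5; v² = 0.3481.
t = (324.5 − 0.23)/0.3481 = 932 days (vs. the pure-advection estimate x/v = 932 d).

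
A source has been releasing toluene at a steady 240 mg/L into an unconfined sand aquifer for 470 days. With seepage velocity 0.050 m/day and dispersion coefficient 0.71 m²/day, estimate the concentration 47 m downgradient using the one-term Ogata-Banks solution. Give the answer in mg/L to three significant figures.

43.6 mg/L

For a continuous step input, C/C₀ ≈ ½·erfc((x−vt)/(2√(Dt))).
vt = 0.050 × 470 = 23.5 m and 2√(Dt) = 2√(0.71 × 470) = 36.53 m.
Argument (x−vt)/(2√(Dt)) = (47 − 23.5)/36.53 = 0.6433; ½·erfc(0.6433) = 0.1815.
C = 240 × 0.1815 = 43.6 mg/L.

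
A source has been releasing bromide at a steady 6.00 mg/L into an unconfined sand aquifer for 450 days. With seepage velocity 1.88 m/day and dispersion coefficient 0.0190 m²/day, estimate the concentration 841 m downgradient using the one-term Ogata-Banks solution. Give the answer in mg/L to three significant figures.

For a continuous step input, C/C₀ ≈ ½·erfc((x−vt)/(2√(Dt))).
vt = 1.88 × 450 = 846 m and 2√(Dt) = 2√(0.0190 × 450) = 5.848 m.
Argument (x−vt)/(2√(Dt)) = (841 − 846)/5.848 = -0.8550; ½·erfc(-0.8550) = 0.8867.
C = 6.00 × 0.8867 = 5.32 mg/L.

5.32 mg/L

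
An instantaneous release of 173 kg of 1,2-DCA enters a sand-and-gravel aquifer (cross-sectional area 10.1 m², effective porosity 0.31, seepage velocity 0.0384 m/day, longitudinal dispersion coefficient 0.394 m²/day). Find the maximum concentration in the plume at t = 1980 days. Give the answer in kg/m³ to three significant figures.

0.558 kg/m³

The peak of an instantaneous 1D plume sits at x = vt; there the Gaussian factor is 1 and C_max = M/(n_e·A·√(4πDt)), where n_e·A is the pore area the mass is dissolved in.
√(4πDt) = √(4π × 0.394 × 1980) = 99.01 m, so C_max = 173/(0.31 × 10.1 × 99.01) = 0.558 kg/m³.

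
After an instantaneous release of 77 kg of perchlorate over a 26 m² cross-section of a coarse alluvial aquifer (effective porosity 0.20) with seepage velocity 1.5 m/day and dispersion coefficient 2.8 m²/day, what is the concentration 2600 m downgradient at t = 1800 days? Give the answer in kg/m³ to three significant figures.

For an instantaneous plane source, C(x,t) = M/(n_e·A·√(4πDt)) · exp(−(x−vt)²/(4Dt)), with n_e·A the pore (flow) area.
Plume center vt = 1.5 × 1800 = 2700 m, so the well at 2600 m is 100 m upgradient of the peak.
√(4πDt) = 251.7 m, giving peak height M/(n_e·A·√(4πDt)) = 77/(0.20 × 26 × 251.7) = 0.05883 kg/m³.
(x−vt)²/(4Dt) = (-100)²/(4 × 2.8 × 1800) = 0.4960; exp(−0.4960) = 0.6090.
C = 0.05883 × 0.6090 = 0.0358 kg/m³.

0.0358 kg/m³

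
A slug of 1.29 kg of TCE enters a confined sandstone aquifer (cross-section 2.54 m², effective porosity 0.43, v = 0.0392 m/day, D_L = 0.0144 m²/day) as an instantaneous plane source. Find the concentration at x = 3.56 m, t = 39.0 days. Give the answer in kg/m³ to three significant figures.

For an instantaneous plane source, C(x,t) = M/(n_e·A·√(4πDt)) · exp(−(x−vt)²/(4Dt)), with n_e·A the pore (flow) area.
Plume center vt = 0.0392 × 39.0 = 1.5288 m, so the well at 3.56 m is 2.0312 m downgradient of the peak.
√(4πDt) = 2.657 m, giving peak height M/(n_e·A·√(4πDt)) = 1.29/(0.43 × 2.54 × 2.657) = 0.4445 kg/m³.
(x−vt)²/(4Dt) = (2.0312)²/(4 × 0.0144 × 39.0) = 1.837; exp(−1.837) = 0.1593.
C = 0.4445 × 0.1593 = 0.0708 kg/m³.

0.0708 kg/m³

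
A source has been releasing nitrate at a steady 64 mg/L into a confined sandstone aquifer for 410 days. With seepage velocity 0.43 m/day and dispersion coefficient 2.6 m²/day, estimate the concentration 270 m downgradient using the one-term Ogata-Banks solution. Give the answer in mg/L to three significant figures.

1.36 mg/L

For a continuous step input, C/C₀ ≈ ½·erfc((x−vt)/(2√(Dt))).
vt = 0.43 × 410 = 176.3 m and 2√(Dt) = 2√(2.6 × 410) = 65.30 m.
Argument (x−vt)/(2√(Dt)) = (270 − 176.3)/65.30 = 1.435; ½·erfc(1.435) = 0.02121.
C = 64 × 0.02121 = 1.36 mg/L.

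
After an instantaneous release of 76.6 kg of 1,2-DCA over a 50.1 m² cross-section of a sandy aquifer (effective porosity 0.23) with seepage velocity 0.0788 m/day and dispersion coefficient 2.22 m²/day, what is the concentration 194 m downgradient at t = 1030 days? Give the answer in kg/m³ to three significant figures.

For an instantaneous plane source, C(x,t) = M/(n_e·A·√(4πDt)) · exp(−(x−vt)²/(4Dt)), with n_e·A the pore (flow) area.
Plume center vt = 0.0788 × 1030 = 81.164 m, so the well at 194 m is 112.836 m downgradient of the peak.
√(4πDt) = 169.5 m, giving peak height M/(n_e·A·√(4πDt)) = 76.6/(0.23 × 50.1 × 169.5) = 0.03922 kg/m³.
(x−vt)²/(4Dt) = (112.836)²/(4 × 2.22 × 1030) = 1.392; exp(−1.392) = 0.2486.
C = 0.03922 × 0.2486 = 0.00975 kg/m³.

0.00975 kg/m³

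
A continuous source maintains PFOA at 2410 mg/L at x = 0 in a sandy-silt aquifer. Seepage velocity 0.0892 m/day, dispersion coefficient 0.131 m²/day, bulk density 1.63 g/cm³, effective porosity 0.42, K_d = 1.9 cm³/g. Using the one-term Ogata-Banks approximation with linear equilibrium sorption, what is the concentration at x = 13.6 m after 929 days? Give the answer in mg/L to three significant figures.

593 mg/L

Retardation factor R = 1 + ρ_b·K_d/n = 1 + 1.63 × 1.9/0.42 = 8.374.
Sorption retards both mechanisms: v_R = v/R = 0.01065 m/day, D_R = D/R = 0.01564 m²/day.
v_R·t = 0.01065 × 929 = 9.89385 m; 2√(D_R t) = 7.624 m; argument = (13.6 − 9.89385)/7.624 = 0.4861.
C = C₀ × ½·erfc(0.4861) = 2410 × 0.2459 = 593 mg/L.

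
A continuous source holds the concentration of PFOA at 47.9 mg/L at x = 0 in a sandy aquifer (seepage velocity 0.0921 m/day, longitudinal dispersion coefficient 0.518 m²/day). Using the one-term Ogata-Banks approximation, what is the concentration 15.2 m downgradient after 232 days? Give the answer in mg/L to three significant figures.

31.4 mg/L

For a continuous step input, C/C₀ ≈ ½·erfc((x−vt)/(2√(Dt))).
vt = 0.0921 × 232 = 21.3672 m and 2√(Dt) = 2√(0.518 × 232) = 21.92 m.
Argument (x−vt)/(2√(Dt)) = (15.2 − 21.3672)/21.92 = -0.2814; ½·erfc(-0.2814) = 0.6547.
C = 47.9 × 0.6547 = 31.4 mg/L.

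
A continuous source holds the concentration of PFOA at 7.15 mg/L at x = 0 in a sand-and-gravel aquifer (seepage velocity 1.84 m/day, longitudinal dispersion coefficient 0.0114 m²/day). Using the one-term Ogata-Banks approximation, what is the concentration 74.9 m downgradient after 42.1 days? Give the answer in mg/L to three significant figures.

For a continuous step input, C/C₀ ≈ ½·erfc((x−vt)/(2√(Dt))).
vt = 1.84 × 42.1 = 77.464 m and 2√(Dt) = 2√(0.0114 × 42.1) = 1.386 m.
Argument (x−vt)/(2√(Dt)) = (74.9 − 77.464)/1.386 = -1.850; ½·erfc(-1.850) = 0.9956.
C = 7.15 × 0.9956 = 7.12 mg/L.

7.12 mg/L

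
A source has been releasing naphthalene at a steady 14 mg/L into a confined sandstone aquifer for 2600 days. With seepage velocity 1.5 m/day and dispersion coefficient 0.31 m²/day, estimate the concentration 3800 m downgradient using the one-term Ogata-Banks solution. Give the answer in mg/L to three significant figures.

For a continuous step input, C/C₀ ≈ ½·erfc((x−vt)/(2√(Dt))).
vt = 1.5 × 2600 = 3900 m and 2√(Dt) = 2√(0.31 × 2600) = 56.78 m.
Argument (x−vt)/(2√(Dt)) = (3800 − 3900)/56.78 = -1.761; ½·erfc(-1.761) = 0.9936.
C = 14 × 0.9936 = 13.9 mg/L.

13.9 mg/L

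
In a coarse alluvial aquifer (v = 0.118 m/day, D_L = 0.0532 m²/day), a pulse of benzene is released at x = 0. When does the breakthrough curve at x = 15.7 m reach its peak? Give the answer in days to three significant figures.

For the 1D instantaneous-source solution, setting ∂C/∂t = 0 at fixed x gives v²t² + 2Dt − x² = 0, so t = (√(D² + v²x²) − D)/v².
√(D² + v²x²) = √(0.0532² + 0.118² × 15.7²) = 1.853; v² = 0.013924.
t = (1.853 − 0.0532)/0.013924 = 129 days (vs. the pure-advection estimate x/v = 133 d).

129 days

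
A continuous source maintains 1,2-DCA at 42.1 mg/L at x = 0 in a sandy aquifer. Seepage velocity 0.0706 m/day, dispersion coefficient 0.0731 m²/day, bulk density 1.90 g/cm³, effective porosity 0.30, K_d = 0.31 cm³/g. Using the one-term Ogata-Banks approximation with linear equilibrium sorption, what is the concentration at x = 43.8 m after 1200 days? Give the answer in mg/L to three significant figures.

1.01 mg/L

Retardation factor R = 1 + ρ_b·K_d/n = 1 + 1.90 × 0.31/0.30 = 2.963.
Sorption retards both mechanisms: v_R = v/R = 0.02383 m/day, D_R = D/R = 0.02467 m²/day.
v_R·t = 0.02383 × 1200 = 28.596 m; 2√(D_R t) = 10.88 m; argument = (43.8 − 28.596)/10.88 = 1.397.
C = C₀ × ½·erfc(1.397) = 42.1 × 0.02410 = 1.01 mg/L.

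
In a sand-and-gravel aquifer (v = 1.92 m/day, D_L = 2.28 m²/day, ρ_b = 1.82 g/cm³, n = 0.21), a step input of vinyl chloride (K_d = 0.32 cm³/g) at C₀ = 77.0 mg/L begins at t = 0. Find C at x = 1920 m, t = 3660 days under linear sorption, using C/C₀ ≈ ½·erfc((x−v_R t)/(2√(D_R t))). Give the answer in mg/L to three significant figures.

14.9 mg/L

Retardation factor R = 1 + ρ_b·K_d/n = 1 + 1.82 × 0.32/0.21 = 3.773.
Sorption retards both mechanisms: v_R = v/R = 0.5089 m/day, D_R = D/R = 0.6043 m²/day.
v_R·t = 0.5089 × 3660 = 1862.574 m; 2√(D_R t) = 94.06 m; argument = (1920 − 1862.574)/94.06 = 0.6105.
C = C₀ × ½·erfc(0.6105) = 77.0 × 0.1940 = 14.9 mg/L.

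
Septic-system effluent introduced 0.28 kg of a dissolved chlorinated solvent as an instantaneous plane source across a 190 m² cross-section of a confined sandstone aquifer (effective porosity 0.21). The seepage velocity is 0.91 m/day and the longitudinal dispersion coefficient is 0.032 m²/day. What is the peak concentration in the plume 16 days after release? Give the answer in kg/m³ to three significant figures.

The peak of an instantaneous 1D plume sits at x = vt; there the Gaussian factor is 1 and C_max = M/(n_e·A·√(4πDt)), where n_e·A is the pore area the mass is dissolved in.
√(4πDt) = √(4π × 0.032 × 16) = 2.537 m, so C_max = 0.28/(0.21 × 190 × 2.537) = 0.00277 kg/m³.

0.00277 kg/m³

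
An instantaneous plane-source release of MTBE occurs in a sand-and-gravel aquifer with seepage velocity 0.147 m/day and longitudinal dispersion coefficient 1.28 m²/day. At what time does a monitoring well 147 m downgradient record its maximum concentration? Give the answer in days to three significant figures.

For the 1D instantaneous-source solution, setting ∂C/∂t = 0 at fixed x gives v²t² + 2Dt − x² = 0, so t = (√(D² + v²x²) − D)/v².
√(D² + v²x²) = √(1.28² + 0.147² × 147²) = 21.65; v² = 0.021609.
t = (21.65 − 1.28)/0.021609 = 943 days (vs. the pure-advection estimate x/v = 1000 d).

943 days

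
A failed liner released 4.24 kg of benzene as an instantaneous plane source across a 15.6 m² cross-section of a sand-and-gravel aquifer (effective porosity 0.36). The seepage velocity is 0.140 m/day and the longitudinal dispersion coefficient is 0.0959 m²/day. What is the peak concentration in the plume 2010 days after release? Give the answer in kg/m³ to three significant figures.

0.0153 kg/m³

The peak of an instantaneous 1D plume sits at x = vt; there the Gaussian factor is 1 and C_max = M/(n_e·A·√(4πDt)), where n_e·A is the pore area the mass is dissolved in.
√(4πDt) = √(4π × 0.0959 × 2010) = 49.22 m, so C_max = 4.24/(0.36 × 15.6 × 49.22) = 0.0153 kg/m³.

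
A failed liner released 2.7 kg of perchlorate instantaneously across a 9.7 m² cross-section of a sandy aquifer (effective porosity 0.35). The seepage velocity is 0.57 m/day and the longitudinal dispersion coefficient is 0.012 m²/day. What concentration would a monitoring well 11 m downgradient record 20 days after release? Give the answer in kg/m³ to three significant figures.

For an instantaneous plane source, C(x,t) = M/(n_e·A·√(4πDt)) · exp(−(x−vt)²/(4Dt)), with n_e·A the pore (flow) area.
Plume center vt = 0.57 × 20 = 11.4 m, so the well at 11 m is 0.4 m upgradient of the peak.
√(4πDt) = 1.737 m, giving peak height M/(n_e·A·√(4πDt)) = 2.7/(0.35 × 9.7 × 1.737) = 0.4579 kg/m³.
(x−vt)²/(4Dt) = (-0.4)²/(4 × 0.012 × 20) = 0.1667; exp(−0.1667) = 0.8465.
C = 0.4579 × 0.8465 = 0.388 kg/m³.

0.388 kg/m³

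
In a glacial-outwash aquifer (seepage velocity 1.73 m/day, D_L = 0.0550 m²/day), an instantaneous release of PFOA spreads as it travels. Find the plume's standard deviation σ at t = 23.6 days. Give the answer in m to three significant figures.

1.61 m

Dispersive spreading gives a Gaussian with σ² = 2Dt; advection only shifts the center.
σ = √(2 × 0.0550 × 23.6) = 1.61 m.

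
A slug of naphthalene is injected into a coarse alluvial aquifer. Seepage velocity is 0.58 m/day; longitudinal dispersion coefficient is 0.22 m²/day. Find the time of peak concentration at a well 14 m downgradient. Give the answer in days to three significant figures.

For the 1D instantaneous-source solution, setting ∂C/∂t = 0 at fixed x gives v²t² + 2Dt − x² = 0, so t = (√(D² + v²x²) − D)/v².
√(D² + v²x²) = √(0.22² + 0.58² × 14²) = 8.123; v² = 0.3364.
t = (8.123 − 0.22)/0.3364 = 23.5 days (vs. the pure-advection estimate x/v = 24.1 d).

23.5 days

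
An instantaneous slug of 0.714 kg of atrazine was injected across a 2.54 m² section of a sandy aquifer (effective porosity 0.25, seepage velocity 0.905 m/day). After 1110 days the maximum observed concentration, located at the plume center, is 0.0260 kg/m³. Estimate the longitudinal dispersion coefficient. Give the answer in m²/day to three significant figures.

0.134 m²/day

At the plume center C_max = M/(n_e·A·√(4πDt)), so D = M²/(4πt·(n_e·A·C_max)²).
n_e·A·C_max = 0.25 × 2.54 × 0.0260 = 0.01651 kg/m.
D = 0.714²/(4π × 1110 × 0.01651²) = 0.134 m²/day.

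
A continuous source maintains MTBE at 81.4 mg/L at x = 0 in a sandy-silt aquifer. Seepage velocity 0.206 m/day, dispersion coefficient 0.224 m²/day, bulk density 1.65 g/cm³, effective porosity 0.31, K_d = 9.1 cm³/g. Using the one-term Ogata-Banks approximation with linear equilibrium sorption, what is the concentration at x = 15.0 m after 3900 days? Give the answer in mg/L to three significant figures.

Retardation factor R = 1 + ρ_b·K_d/n = 1 + 1.65 × 9.1/0.31 = 49.44.
Sorption retards both mechanisms: v_R = v/R = 0.004167 m/day, D_R = D/R = 0.004531 m²/day.
v_R·t = 0.004167 × 3900 = 16.2513 m; 2√(D_R t) = 8.407 m; argument = (15.0 − 16.2513)/8.407 = -0.1488.
C = C₀ × ½·erfc(-0.1488) = 81.4 × 0.5833 = 47.5 mg/L.

47.5 mg/L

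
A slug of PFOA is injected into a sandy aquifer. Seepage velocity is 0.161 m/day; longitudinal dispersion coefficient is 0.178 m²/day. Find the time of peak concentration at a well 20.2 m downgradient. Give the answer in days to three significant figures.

119 days

For the 1D instantaneous-source solution, setting ∂C/∂t = 0 at fixed x gives v²t² + 2Dt − x² = 0, so t = (√(D² + v²x²) − D)/v².
√(D² + v²x²) = √(0.178² + 0.161² × 20.2²) = 3.257; v² = 0.025921.
t = (3.257 − 0.178)/0.025921 = 119 days (vs. the pure-advection estimate x/v = 125 d).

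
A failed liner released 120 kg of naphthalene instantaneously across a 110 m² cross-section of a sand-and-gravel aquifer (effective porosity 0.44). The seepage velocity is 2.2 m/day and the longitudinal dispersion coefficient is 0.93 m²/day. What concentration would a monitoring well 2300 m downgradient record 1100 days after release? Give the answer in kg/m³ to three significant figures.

0.000648 kg/m³

For an instantaneous plane source, C(x,t) = M/(n_e·A·√(4πDt)) · exp(−(x−vt)²/(4Dt)), with n_e·A the pore (flow) area.
Plume center vt = 2.2 × 1100 = 2420 m, so the well at 2300 m is 120 m upgradient of the peak.
√(4πDt) = 113.4 m, giving peak height M/(n_e·A·√(4πDt)) = 120/(0.44 × 110 × 113.4) = 0.02186 kg/m³.
(x−vt)²/(4Dt) = (-120)²/(4 × 0.93 × 1100) = 3.519; exp(−3.519) = 0.02963.
C = 0.02186 × 0.02963 = 0.000648 kg/m³.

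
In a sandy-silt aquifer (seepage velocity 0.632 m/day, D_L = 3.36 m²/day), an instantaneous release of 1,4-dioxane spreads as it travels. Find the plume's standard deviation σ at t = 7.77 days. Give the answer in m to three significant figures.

7.23 m

Dispersive spreading gives a Gaussian with σ² = 2Dt; advection only shifts the center.
σ = √(2 × 3.36 × 7.77) = 7.23 m.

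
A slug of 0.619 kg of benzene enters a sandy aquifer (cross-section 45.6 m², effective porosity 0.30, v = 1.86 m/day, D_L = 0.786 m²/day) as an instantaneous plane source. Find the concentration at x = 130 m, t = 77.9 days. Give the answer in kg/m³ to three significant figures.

0.000659 kg/m³

For an instantaneous plane source, C(x,t) = M/(n_e·A·√(4πDt)) · exp(−(x−vt)²/(4Dt)), with n_e·A the pore (flow) area.
Plume center vt = 1.86 × 77.9 = 144.894 m, so the well at 130 m is 14.894 m upgradient of the peak.
√(4πDt) = 27.74 m, giving peak height M/(n_e·A·√(4πDt)) = 0.619/(0.30 × 45.6 × 27.74) = 0.001631 kg/m³.
(x−vt)²/(4Dt) = (-14.894)²/(4 × 0.786 × 77.9) = 0.9057; exp(−0.9057) = 0.4043.
C = 0.001631 × 0.4043 = 0.000659 kg/m³.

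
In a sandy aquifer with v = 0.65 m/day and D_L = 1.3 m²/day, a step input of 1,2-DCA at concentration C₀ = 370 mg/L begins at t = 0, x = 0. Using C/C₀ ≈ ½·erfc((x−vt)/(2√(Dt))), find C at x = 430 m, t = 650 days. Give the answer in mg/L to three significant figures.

For a continuous step input, C/C₀ ≈ ½·erfc((x−vt)/(2√(Dt))).
vt = 0.65 × 650 = 422.5 m and 2√(Dt) = 2√(1.3 × 650) = 58.14 m.
Argument (x−vt)/(2√(Dt)) = (430 − 422.5)/58.14 = 0.1290; ½·erfc(0.1290) = 0.4276.
C = 370 × 0.4276 = 158 mg/L.

158 mg/L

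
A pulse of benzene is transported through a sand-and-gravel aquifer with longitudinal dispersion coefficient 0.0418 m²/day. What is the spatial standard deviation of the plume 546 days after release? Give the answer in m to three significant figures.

6.76 m

Dispersive spreading gives a Gaussian with σ² = 2Dt; advection only shifts the center.
σ = √(2 × 0.0418 × 546) = 6.76 m.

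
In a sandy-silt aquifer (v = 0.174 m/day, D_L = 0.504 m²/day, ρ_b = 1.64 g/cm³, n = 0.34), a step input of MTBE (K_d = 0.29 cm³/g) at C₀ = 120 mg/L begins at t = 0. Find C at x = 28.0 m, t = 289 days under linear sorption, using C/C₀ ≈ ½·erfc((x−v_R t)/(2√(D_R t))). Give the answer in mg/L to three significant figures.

Retardation factor R = 1 + ρ_b·K_d/n = 1 + 1.64 × 0.29/0.34 = 2.399.
Sorption retards both mechanisms: v_R = v/R = 0.07253 m/day, D_R = D/R = 0.2101 m²/day.
v_R·t = 0.07253 × 289 = 20.96117 m; 2√(D_R t) = 15.58 m; argument = (28.0 − 20.96117)/15.58 = 0.4518.
C = C₀ × ½·erfc(0.4518) = 120 × 0.2614 = 31.4 mg/L.

31.4 mg/L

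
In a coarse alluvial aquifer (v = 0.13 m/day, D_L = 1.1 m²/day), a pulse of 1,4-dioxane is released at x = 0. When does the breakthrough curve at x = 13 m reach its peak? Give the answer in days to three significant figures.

54.2 days

For the 1D instantaneous-source solution, setting ∂C/∂t = 0 at fixed x gives v²t² + 2Dt − x² = 0, so t = (√(D² + v²x²) − D)/v².
√(D² + v²x²) = √(1.1² + 0.13² × 13²) = 2.016; v² = 0.0169.
t = (2.016 − 1.1)/0.0169 = 54.2 days (vs. the pure-advection estimate x/v = 100 d).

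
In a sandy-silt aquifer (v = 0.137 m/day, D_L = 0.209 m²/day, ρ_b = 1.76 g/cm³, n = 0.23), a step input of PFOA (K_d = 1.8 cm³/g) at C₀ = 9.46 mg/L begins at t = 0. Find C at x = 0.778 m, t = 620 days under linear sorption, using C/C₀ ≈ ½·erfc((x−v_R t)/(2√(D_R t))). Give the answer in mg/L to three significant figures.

Retardation factor R = 1 + ρ_b·K_d/n = 1 + 1.76 × 1.8/0.23 = 14.77.
Sorption retards both mechanisms: v_R = v/R = 0.009276 m/day, D_R = D/R = 0.01415 m²/day.
v_R·t = 0.009276 × 620 = 5.75112 m; 2√(D_R t) = 5.924 m; argument = (0.778 − 5.75112)/5.924 = -0.8395.
C = C₀ × ½·erfc(-0.8395) = 9.46 × 0.8824 = 8.35 mg/L.

8.35 mg/L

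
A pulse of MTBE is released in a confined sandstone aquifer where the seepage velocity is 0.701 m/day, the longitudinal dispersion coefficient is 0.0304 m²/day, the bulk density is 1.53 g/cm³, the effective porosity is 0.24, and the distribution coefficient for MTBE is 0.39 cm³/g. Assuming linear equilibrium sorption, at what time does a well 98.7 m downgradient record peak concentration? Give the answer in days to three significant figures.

Retardation factor R = 1 + ρ_b·K_d/n = 1 + 1.53 × 0.39/0.24 = 3.486.
Sorption retards both mechanisms: v_R = v/R = 0.2011 m/day, D_R = D/R = 0.008721 m²/day.
Peak time from v_R²t² + 2D_R t − x² = 0: t = (√(D_R² + v_R²x²) − D_R)/v_R².
√(D_R² + v_R²x²) = √(0.008721² + 0.2011² × 98.7²) = 19.85; v_R² = 0.04044.
t = (19.85 − 0.008721)/0.04044 = 491 days.

491 days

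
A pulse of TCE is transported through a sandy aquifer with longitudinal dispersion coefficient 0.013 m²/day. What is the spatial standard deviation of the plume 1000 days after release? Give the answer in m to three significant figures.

Dispersive spreading gives a Gaussian with σ² = 2Dt; advection only shifts the center.
σ = √(2 × 0.013 × 1000) = 5.10 m.

5.10 m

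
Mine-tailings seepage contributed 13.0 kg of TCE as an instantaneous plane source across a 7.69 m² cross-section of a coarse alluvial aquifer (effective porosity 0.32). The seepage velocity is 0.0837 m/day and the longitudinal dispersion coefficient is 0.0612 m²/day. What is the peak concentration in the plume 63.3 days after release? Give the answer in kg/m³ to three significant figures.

0.757 kg/m³

The peak of an instantaneous 1D plume sits at x = vt; there the Gaussian factor is 1 and C_max = M/(n_e·A·√(4πDt)), where n_e·A is the pore area the mass is dissolved in.
√(4πDt) = √(4π × 0.0612 × 63.3) = 6.977 m, so C_max = 13.0/(0.32 × 7.69 × 6.977) = 0.757 kg/m³.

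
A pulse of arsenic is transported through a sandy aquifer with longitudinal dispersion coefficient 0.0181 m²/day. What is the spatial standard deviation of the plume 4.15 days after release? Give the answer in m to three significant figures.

Dispersive spreading gives a Gaussian with σ² = 2Dt; advection only shifts the center.
σ = √(2 × 0.0181 × 4.15) = 0.388 m.

0.388 m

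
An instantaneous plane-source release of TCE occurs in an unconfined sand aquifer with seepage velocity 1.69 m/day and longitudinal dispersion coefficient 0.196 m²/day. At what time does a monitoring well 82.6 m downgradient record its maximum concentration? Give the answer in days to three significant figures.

48.8 days

For the 1D instantaneous-source solution, setting ∂C/∂t = 0 at fixed x gives v²t² + 2Dt − x² = 0, so t = (√(D² + v²x²) − D)/v².
√(D² + v²x²) = √(0.196² + 1.69² × 82.6²) = 139.6; v² = 2.8561.
t = (139.6 − 0.196)/2.8561 = 48.8 days (vs. the pure-advection estimate x/v = 48.9 d).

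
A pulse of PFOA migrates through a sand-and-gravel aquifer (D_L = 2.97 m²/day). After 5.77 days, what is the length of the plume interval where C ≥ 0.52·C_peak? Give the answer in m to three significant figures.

The plume is Gaussian with σ = √(2Dt) = √(2 × 2.97 × 5.77) = 5.854 m.
C/C_peak = exp(−Δx²/(2σ²)) = 0.52 ⇒ Δx = σ·√(−2 ln 0.52) = 5.854 × 1.144 = 6.697 m.
Width = 2Δx = 13.4 m.

13.4 m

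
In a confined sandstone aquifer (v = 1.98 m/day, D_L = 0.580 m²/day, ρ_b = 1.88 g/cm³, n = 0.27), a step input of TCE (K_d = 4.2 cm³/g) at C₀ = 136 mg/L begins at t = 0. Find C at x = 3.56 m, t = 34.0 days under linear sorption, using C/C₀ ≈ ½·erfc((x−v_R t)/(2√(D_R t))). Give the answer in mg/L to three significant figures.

16.5 mg/L

Retardation factor R = 1 + ρ_b·K_d/n = 1 + 1.88 × 4.2/0.27 = 30.24.
Sorption retards both mechanisms: v_R = v/R = 0.06548 m/day, D_R = D/R = 0.01918 m²/day.
v_R·t = 0.06548 × 34.0 = 2.22632 m; 2√(D_R t) = 1.615 m; argument = (3.56 − 2.22632)/1.615 = 0.8258.
C = C₀ × ½·erfc(0.8258) = 136 × 0.1214 = 16.5 mg/L.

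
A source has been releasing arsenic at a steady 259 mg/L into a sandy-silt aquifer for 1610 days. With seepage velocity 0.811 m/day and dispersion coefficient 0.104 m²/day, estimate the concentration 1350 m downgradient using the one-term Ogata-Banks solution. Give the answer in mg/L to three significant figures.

For a continuous step input, C/C₀ ≈ ½·erfc((x−vt)/(2√(Dt))).
vt = 0.811 × 1610 = 1305.71 m and 2√(Dt) = 2√(0.104 × 1610) = 25.88 m.
Argument (x−vt)/(2√(Dt)) = (1350 − 1305.71)/25.88 = 1.711; ½·erfc(1.711) = 0.007766.
C = 259 × 0.007766 = 2.01 mg/L.

2.01 mg/L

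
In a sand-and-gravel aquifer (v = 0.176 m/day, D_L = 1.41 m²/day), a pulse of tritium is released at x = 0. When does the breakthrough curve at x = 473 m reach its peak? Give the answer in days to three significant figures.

For the 1D instantaneous-source solution, setting ∂C/∂t = 0 at fixed x gives v²t² + 2Dt − x² = 0, so t = (√(D² + v²x²) − D)/v².
√(D² + v²x²) = √(1.41² + 0.176² × 473²) = 83.26; v² = 0.030976.
t = (83.26 − 1.41)/0.030976 = 2640 days (vs. the pure-advection estimate x/v = 2690 d).

2640 days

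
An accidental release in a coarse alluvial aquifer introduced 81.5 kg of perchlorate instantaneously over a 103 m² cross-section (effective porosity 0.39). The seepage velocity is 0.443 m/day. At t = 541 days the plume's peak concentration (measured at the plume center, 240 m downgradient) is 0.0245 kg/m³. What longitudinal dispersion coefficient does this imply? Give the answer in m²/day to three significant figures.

At the plume center C_max = M/(n_e·A·√(4πDt)), so D = M²/(4πt·(n_e·A·C_max)²).
n_e·A·C_max = 0.39 × 103 × 0.0245 = 0.9842 kg/m.
D = 81.5²/(4π × 541 × 0.9842²) = 1.01 m²/day.

1.01 m²/day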